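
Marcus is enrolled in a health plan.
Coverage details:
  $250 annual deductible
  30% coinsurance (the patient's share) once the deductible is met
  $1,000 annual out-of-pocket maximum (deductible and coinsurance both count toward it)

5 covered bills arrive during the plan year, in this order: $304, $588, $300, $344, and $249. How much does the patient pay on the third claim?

Claim 1 — $304: deductible takes $250, $54 remains; patient's 30% is $16.20. Patient pays $266.20; OOP now $266.20.
Claim 2 — $588: deductible met; 30% of $588 = $176.40. Cost to patient: $176.40. OOP to date $442.60.
Claim 3 — $300: deductible already satisfied, so patient's share is 30% × $300 = $90. Patient owes $90 (running OOP $532.60).

$90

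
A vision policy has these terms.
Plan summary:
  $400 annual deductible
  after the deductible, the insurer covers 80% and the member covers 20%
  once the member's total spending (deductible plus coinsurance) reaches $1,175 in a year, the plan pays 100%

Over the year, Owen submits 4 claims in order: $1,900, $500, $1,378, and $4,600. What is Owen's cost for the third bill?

Bill 1, $1,900: deductible takes $400, $1,500 remains; 20% of $1,500 = $300. Cost to member: $700. OOP to date $700.
Bill 2, $500: deductible met; 20% of $500 = $100. Cost to member: $100. OOP to date $800.
Bill 3, $1,378: deductible already satisfied, so member's share is 20% × $1,378 = $275.60. Cost to member: $275.60. OOP to date $1,075.60.

$275.60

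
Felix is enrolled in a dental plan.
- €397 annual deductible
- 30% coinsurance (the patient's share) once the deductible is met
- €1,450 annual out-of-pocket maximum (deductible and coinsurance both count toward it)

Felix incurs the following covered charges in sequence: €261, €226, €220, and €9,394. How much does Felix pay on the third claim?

Bill 1, €261: fully absorbed by the deductible. Patient pays €261; OOP now €261.
Bill 2, €226: €136 finishes the deductible; €90 goes to coinsurance; 30% of €90 = €27. Cost to patient: €163. OOP to date €424.
Bill 3, €220: 30% coinsurance on €220 = €66. Cost to patient: €66. OOP to date €490.

€66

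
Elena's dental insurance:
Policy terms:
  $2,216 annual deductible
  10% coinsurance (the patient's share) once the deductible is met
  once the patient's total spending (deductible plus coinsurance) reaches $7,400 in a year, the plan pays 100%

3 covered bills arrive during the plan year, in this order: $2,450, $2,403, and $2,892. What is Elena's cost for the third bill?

#1 ($2,450): $2,216 finishes the deductible; $234 goes to coinsurance; coinsurance $234 × 10% = $23.40. Cost to patient: $2,239.40. OOP to date $2,239.40.
#2 ($2,403): deductible already satisfied, so patient's share is 10% × $2,403 = $240.30. Patient pays $240.30; OOP now $2,479.70.
#3 ($2,892): deductible already satisfied, so patient's share is 10% × $2,892 = $289.20. Patient pays $289.20; OOP now $2,768.90.

$289.20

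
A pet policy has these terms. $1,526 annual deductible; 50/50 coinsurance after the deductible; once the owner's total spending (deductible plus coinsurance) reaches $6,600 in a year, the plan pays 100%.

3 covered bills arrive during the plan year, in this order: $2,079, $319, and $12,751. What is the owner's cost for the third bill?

$4,638

Claim 1 ($2,079): deductible takes $1,526, $553 remains; owner's 50% is $276.50. Owner pays $1,802.50; OOP now $1,802.50.
Claim 2 ($319): deductible met; 50% of $319 = $159.50. Cost to owner: $159.50. OOP to date $1,962.
Claim 3 ($12,751): deductible met; 50% of $12,751 = $6,375.50. OOP would hit $8,337.50 > $6,600, so the cap limits the owner to $6,600 − $1,962 = $4,638.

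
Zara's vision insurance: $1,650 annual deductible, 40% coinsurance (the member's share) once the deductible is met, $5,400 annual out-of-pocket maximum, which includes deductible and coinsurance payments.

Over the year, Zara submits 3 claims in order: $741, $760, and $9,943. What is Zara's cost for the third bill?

Claim 1 ($741): entire amount goes to the deductible. Cost to member: $741. OOP to date $741.
Claim 2 ($760): all of it applies to the deductible. Member owes $760 (running OOP $1,501).
Claim 3 ($9,943): $149 finishes the deductible; $9,794 goes to coinsurance; member's 40% is $3,917.60. Claim cost before the cap: $149 + $3,917.60 = $4,066.60. OOP would hit $5,567.60 > $5,400, so the cap limits the member to $5,400 − $1,501 = $3,899.

$3,899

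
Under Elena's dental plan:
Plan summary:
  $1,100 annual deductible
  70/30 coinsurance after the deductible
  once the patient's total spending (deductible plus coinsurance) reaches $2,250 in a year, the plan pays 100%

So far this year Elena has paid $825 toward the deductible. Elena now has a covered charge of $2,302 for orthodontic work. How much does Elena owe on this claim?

$883.10

Deductible still to meet: $1,100 − $825 = $275.
That leaves $2,302 − $275 = $2,027 for coinsurance.
Patient's 30% share of $2,027 is $608.10.
Patient responsibility before any cap: $275 + $608.10 = $883.10.
Total out-of-pocket so far would be $825 + $883.10 = $1,708.10, below the $2,250 cap — no reduction.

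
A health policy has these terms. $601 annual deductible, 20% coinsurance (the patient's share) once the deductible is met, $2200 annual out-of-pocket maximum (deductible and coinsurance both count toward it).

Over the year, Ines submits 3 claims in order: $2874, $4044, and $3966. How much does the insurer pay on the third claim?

$3630.40

Claim 1 — $2874: deductible takes $601, $2273 remains; coinsurance $2273 × 20% = $454.60. Patient owes $1055.60 (running OOP $1055.60). Plan pays $2874 − $1055.60 = $1818.40.
Claim 2 — $4044: deductible already satisfied, so patient's share is 20% × $4044 = $808.80. Cost to patient: $808.80. OOP to date $1864.40. Plan pays $4044 − $808.80 = $3235.20.
Claim 3 — $3966: deductible already satisfied, so patient's share is 20% × $3966 = $793.20. That would push OOP to $2657.60, over the $2200 cap, so patient pays $2200 − $1864.40 = $335.60. Insurer: $3966 − $335.60 = $3630.40.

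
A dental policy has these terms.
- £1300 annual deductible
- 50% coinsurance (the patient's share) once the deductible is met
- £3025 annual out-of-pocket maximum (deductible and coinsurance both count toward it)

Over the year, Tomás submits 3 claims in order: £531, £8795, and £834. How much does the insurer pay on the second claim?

Claim 1 — £531: fully absorbed by the deductible. Cost to patient: £531. OOP to date £531. Insurer: £531 − £531 = £0.
Claim 2 — £8795: deductible takes £769, £8026 remains; patient's 50% is £4013. Together that's £769 + £4013 = £4782. OOP would hit £5313 > £3025, so the cap limits the patient to £3025 − £531 = £2494. Insurer: £8795 − £2494 = £6301.

£6301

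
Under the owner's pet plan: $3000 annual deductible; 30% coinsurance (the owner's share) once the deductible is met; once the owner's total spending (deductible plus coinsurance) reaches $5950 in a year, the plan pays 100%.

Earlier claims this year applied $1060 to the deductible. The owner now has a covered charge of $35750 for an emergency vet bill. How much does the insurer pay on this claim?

$30860

Deductible still to meet: $3000 − $1060 = $1940.
That leaves $35750 − $1940 = $33810 for coinsurance.
30% of $33810 = $10143 falls to the owner.
So the owner owes $1940 + $10143 = $12083 before any cap.
Adding $12083 to the $1060 already spent would give $13143, which exceeds the $5950 cap; the owner pays just $5950 − $1060 = $4890.
Insurer pays the balance: $35750 − $4890 = $30860.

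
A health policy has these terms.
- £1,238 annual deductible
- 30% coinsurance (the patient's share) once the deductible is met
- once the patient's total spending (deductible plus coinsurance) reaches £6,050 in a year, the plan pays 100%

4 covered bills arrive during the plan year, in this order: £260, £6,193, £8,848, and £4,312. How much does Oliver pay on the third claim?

Claim 1 (£260): fully absorbed by the deductible. Cost to patient: £260. OOP to date £260.
Claim 2 (£6,193): £978 to deductible, leaving £5,215; coinsurance £5,215 × 30% = £1,564.50. Patient pays £2,542.50; OOP now £2,802.50.
Claim 3 (£8,848): deductible already satisfied, so patient's share is 30% × £8,848 = £2,654.40. Patient pays £2,654.40; OOP now £5,456.90.

£2,654.40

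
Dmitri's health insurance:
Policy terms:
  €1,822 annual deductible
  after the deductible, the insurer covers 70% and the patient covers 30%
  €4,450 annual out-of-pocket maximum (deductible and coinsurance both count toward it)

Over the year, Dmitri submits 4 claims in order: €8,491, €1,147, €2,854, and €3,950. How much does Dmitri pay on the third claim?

€283.20

Bill 1, €8,491: €1,822 to deductible, leaving €6,669; coinsurance €6,669 × 30% = €2,000.70. Patient pays €3,822.70; OOP now €3,822.70.
Bill 2, €1,147: deductible already satisfied, so patient's share is 30% × €1,147 = €344.10. Cost to patient: €344.10. OOP to date €4,166.80.
Bill 3, €2,854: deductible met; 30% of €2,854 = €856.20. Adding that to €4,166.80 gives €5,023, past the €4,450 cap; patient pays only €4,450 − €4,166.80 = €283.20.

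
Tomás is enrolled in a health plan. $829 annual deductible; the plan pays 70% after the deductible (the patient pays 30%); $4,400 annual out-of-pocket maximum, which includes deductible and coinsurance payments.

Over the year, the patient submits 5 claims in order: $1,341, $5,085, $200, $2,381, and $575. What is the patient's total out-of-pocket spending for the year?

Claim 1 ($1,341): $829 to deductible, leaving $512; patient's 30% is $153.60. Patient pays $982.60; OOP now $982.60.
Claim 2 ($5,085): deductible met; 30% of $5,085 = $1,525.50. Patient owes $1,525.50 (running OOP $2,508.10).
Claim 3 ($200): deductible met; 30% of $200 = $60. Cost to patient: $60. OOP to date $2,568.10.
Claim 4 ($2,381): 30% coinsurance on $2,381 = $714.30. Cost to patient: $714.30. OOP to date $3,282.40.
Claim 5 ($575): deductible met; 30% of $575 = $172.50. Cost to patient: $172.50. OOP to date $3,454.90.
Summing the patient's payments: $982.60 + $1,525.50 + $60 + $714.30 + $172.50 = $3,454.90.

$3,454.90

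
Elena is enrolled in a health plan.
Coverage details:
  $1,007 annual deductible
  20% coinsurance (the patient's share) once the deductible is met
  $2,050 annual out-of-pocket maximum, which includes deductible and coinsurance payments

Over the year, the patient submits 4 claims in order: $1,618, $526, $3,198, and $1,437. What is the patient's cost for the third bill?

$639.60

#1 ($1,618): deductible takes $1,007, $611 remains; coinsurance $611 × 20% = $122.20. Patient owes $1,129.20 (running OOP $1,129.20).
#2 ($526): 20% coinsurance on $526 = $105.20. Patient owes $105.20 (running OOP $1,234.40).
#3 ($3,198): deductible already satisfied, so patient's share is 20% × $3,198 = $639.60. Patient pays $639.60; OOP now $1,874.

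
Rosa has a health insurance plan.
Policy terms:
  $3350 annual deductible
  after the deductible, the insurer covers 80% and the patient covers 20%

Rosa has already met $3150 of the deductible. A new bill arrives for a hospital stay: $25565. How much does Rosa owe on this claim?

$5273

Deductible still to meet: $3350 − $3150 = $200.
The remaining $25365 (= $25565 − $200) moves to coinsurance.
Patient's 20% share of $25365 is $5073.
So the patient owes $200 + $5073 = $5273.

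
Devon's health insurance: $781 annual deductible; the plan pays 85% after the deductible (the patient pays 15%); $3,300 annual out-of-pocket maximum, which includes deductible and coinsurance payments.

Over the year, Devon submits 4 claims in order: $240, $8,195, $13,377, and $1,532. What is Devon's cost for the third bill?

$1,370.90

Bill 1, $240: entire amount goes to the deductible. Cost to patient: $240. OOP to date $240.
Bill 2, $8,195: $541 to deductible, leaving $7,654; 15% of $7,654 = $1,148.10. Patient owes $1,689.10 (running OOP $1,929.10).
Bill 3, $13,377: 15% coinsurance on $13,377 = $2,006.55. That would push OOP to $3,935.65, over the $3,300 cap, so patient pays $3,300 − $1,929.10 = $1,370.90.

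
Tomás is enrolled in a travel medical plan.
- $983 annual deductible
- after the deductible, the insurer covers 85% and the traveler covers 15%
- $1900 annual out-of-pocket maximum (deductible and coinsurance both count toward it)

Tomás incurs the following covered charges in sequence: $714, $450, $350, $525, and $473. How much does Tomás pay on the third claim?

Claim 1 — $714: entire amount goes to the deductible. Cost to traveler: $714. OOP to date $714.
Claim 2 — $450: deductible takes $269, $181 remains; traveler's 15% is $27.15. Traveler owes $296.15 (running OOP $1010.15).
Claim 3 — $350: deductible already satisfied, so traveler's share is 15% × $350 = $52.50. Traveler owes $52.50 (running OOP $1062.65).

$52.50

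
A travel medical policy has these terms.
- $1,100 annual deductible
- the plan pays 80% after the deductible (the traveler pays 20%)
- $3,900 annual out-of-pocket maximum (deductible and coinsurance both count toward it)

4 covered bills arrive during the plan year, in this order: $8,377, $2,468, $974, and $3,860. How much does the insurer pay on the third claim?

Bill 1, $8,377: $1,100 to deductible, leaving $7,277; 20% of $7,277 = $1,455.40. Cost to traveler: $2,555.40. OOP to date $2,555.40. Plan pays $8,377 − $2,555.40 = $5,821.60.
Bill 2, $2,468: deductible already satisfied, so traveler's share is 20% × $2,468 = $493.60. Traveler owes $493.60 (running OOP $3,049). Plan pays $2,468 − $493.60 = $1,974.40.
Bill 3, $974: deductible met; 20% of $974 = $194.80. Cost to traveler: $194.80. OOP to date $3,243.80. Insurer: $974 − $194.80 = $779.20.

$779.20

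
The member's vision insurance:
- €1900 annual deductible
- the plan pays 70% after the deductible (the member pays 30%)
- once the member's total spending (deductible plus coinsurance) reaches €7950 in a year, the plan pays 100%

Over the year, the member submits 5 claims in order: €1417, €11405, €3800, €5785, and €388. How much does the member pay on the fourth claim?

Claim 1 (€1417): entire amount goes to the deductible. Member owes €1417 (running OOP €1417).
Claim 2 (€11405): €483 to deductible, leaving €10922; member's 30% is €3276.60. Member pays €3759.60; OOP now €5176.60.
Claim 3 (€3800): deductible already satisfied, so member's share is 30% × €3800 = €1140. Member pays €1140; OOP now €6316.60.
Claim 4 (€5785): deductible met; 30% of €5785 = €1735.50. Adding that to €6316.60 gives €8052.10, past the €7950 cap; member pays only €7950 − €6316.60 = €1633.40.

€1633.40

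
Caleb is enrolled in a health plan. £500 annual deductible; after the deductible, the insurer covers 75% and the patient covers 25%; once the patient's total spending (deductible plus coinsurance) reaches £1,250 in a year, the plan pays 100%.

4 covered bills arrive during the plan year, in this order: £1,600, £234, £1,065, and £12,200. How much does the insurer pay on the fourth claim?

Claim 1 (£1,600): deductible takes £500, £1,100 remains; coinsurance £1,100 × 25% = £275. Patient owes £775 (running OOP £775). Plan pays £1,600 − £775 = £825.
Claim 2 (£234): deductible met; 25% of £234 = £58.50. Cost to patient: £58.50. OOP to date £833.50. Insurer: £234 − £58.50 = £175.50.
Claim 3 (£1,065): deductible met; 25% of £1,065 = £266.25. Cost to patient: £266.25. OOP to date £1,099.75. Plan pays £1,065 − £266.25 = £798.75.
Claim 4 (£12,200): 25% coinsurance on £12,200 = £3,050. That would push OOP to £4,149.75, over the £1,250 cap, so patient pays £1,250 − £1,099.75 = £150.25. Plan pays £12,200 − £150.25 = £12,049.75.

£12,049.75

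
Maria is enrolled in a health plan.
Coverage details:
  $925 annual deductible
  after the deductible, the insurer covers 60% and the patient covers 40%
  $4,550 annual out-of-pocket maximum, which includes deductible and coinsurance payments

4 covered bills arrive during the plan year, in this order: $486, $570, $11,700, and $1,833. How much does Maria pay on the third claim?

$3,572.60

Bill 1, $486: fully absorbed by the deductible. Cost to patient: $486. OOP to date $486.
Bill 2, $570: deductible takes $439, $131 remains; coinsurance $131 × 40% = $52.40. Patient owes $491.40 (running OOP $977.40).
Bill 3, $11,700: 40% coinsurance on $11,700 = $4,680. That would push OOP to $5,657.40, over the $4,550 cap, so patient pays $4,550 − $977.40 = $3,572.60.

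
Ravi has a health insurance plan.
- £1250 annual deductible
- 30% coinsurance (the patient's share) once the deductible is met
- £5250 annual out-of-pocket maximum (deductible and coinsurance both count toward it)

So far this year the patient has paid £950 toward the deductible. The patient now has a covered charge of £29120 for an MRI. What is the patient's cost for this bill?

£950 of the £1250 deductible is already met, leaving £300.
The remaining £28820 (= £29120 − £300) moves to coinsurance.
30% of £28820 = £8646 falls to the patient.
That puts the patient's cost at £300 + £8646 = £8946 before any cap.
Adding £8946 to the £950 already spent would give £9896, which exceeds the £5250 cap; the patient pays just £5250 − £950 = £4300.

£4300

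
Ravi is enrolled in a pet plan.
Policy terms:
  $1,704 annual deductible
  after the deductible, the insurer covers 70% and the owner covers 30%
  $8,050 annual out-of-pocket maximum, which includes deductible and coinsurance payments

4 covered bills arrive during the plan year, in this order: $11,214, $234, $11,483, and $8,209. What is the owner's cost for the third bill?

$3,422.80

Bill 1, $11,214: deductible takes $1,704, $9,510 remains; owner's 30% is $2,853. Owner pays $4,557; OOP now $4,557.
Bill 2, $234: 30% coinsurance on $234 = $70.20. Owner pays $70.20; OOP now $4,627.20.
Bill 3, $11,483: deductible met; 30% of $11,483 = $3,444.90. Adding that to $4,627.20 gives $8,072.10, past the $8,050 cap; owner pays only $8,050 − $4,627.20 = $3,422.80.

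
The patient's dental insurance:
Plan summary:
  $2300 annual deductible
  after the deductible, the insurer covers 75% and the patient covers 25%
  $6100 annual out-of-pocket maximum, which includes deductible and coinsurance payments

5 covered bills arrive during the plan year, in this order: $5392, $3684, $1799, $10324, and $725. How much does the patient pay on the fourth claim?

$1656.25

Bill 1, $5392: deductible takes $2300, $3092 remains; 25% of $3092 = $773. Patient owes $3073 (running OOP $3073).
Bill 2, $3684: 25% coinsurance on $3684 = $921. Patient owes $921 (running OOP $3994).
Bill 3, $1799: deductible already satisfied, so patient's share is 25% × $1799 = $449.75. Patient owes $449.75 (running OOP $4443.75).
Bill 4, $10324: 25% coinsurance on $10324 = $2581. OOP would hit $7024.75 > $6100, so the cap limits the patient to $6100 − $4443.75 = $1656.25.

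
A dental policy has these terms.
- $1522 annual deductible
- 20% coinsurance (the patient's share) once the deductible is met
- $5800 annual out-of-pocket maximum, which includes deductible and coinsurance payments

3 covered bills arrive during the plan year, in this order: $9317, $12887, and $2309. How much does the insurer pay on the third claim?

Claim 1 — $9317: deductible takes $1522, $7795 remains; patient's 20% is $1559. Patient pays $3081; OOP now $3081. Insurer: $9317 − $3081 = $6236.
Claim 2 — $12887: deductible met; 20% of $12887 = $2577.40. Patient owes $2577.40 (running OOP $5658.40). Insurer: $12887 − $2577.40 = $10309.60.
Claim 3 — $2309: deductible already satisfied, so patient's share is 20% × $2309 = $461.80. OOP would hit $6120.20 > $5800, so the cap limits the patient to $5800 − $5658.40 = $141.60. Plan pays $2309 − $141.60 = $2167.40.

$2167.40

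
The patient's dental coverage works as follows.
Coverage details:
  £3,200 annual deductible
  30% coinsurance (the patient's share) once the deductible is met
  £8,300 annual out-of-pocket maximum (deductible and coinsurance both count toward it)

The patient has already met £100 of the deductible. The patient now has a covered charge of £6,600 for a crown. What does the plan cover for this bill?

£2,450

Remaining deductible: £3,200 − £100 = £3,100.
After the £3,100 deductible portion, £6,600 − £3,100 = £3,500 is subject to coinsurance.
Coinsurance: £3,500 × 30% = £1,050.
Patient responsibility before any cap: £3,100 + £1,050 = £4,150.
Cumulative spending £100 + £4,150 = £4,250 stays under the £8,300 maximum.
Insurer pays the balance: £6,600 − £4,150 = £2,450.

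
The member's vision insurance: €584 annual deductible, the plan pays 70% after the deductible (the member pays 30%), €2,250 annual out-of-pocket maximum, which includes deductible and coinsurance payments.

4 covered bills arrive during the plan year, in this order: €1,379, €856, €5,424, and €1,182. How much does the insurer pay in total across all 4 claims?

€6,591

Bill 1, €1,379: €584 finishes the deductible; €795 goes to coinsurance; coinsurance €795 × 30% = €238.50. Member pays €822.50; OOP now €822.50. Plan pays €1,379 − €822.50 = €556.50.
Bill 2, €856: deductible met; 30% of €856 = €256.80. Member owes €256.80 (running OOP €1,079.30). Insurer: €856 − €256.80 = €599.20.
Bill 3, €5,424: deductible met; 30% of €5,424 = €1,627.20. That would push OOP to €2,706.50, over the €2,250 cap, so member pays €2,250 − €1,079.30 = €1,170.70. Plan pays €5,424 − €1,170.70 = €4,253.30.
Bill 4, €1,182: deductible met; 30% of €1,182 = €354.60. That would push OOP to €2,604.60, over the €2,250 cap, so member pays €2,250 − €2,250 = €0. Plan pays €1,182 − €0 = €1,182.
Insurer total: €556.50 + €599.20 + €4,253.30 + €1,182 = €6,591.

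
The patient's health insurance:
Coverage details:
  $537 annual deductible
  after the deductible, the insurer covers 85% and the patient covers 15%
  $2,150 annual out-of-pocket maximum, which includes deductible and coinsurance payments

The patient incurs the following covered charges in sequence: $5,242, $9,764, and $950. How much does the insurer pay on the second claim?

$8,856.75

Bill 1, $5,242: $537 finishes the deductible; $4,705 goes to coinsurance; patient's 15% is $705.75. Patient pays $1,242.75; OOP now $1,242.75. Plan pays $5,242 − $1,242.75 = $3,999.25.
Bill 2, $9,764: deductible already satisfied, so patient's share is 15% × $9,764 = $1,464.60. Adding that to $1,242.75 gives $2,707.35, past the $2,150 cap; patient pays only $2,150 − $1,242.75 = $907.25. Insurer: $9,764 − $907.25 = $8,856.75.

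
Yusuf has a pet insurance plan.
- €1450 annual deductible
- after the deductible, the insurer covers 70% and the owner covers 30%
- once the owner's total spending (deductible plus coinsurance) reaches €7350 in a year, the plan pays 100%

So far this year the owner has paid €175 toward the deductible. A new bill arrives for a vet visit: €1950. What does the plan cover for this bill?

€175 of the €1450 deductible is already met, leaving €1275.
The remaining €675 (= €1950 − €1275) moves to coinsurance.
Owner's 30% share of €675 is €202.50.
Owner responsibility before any cap: €1275 + €202.50 = €1477.50.
Cumulative spending €175 + €1477.50 = €1652.50 stays under the €7350 maximum.
Insurer pays the balance: €1950 − €1477.50 = €472.50.

€472.50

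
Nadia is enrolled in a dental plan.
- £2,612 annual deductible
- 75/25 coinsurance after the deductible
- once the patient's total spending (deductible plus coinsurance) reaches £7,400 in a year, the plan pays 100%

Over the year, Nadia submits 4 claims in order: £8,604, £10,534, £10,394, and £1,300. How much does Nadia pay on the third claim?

Bill 1, £8,604: deductible takes £2,612, £5,992 remains; coinsurance £5,992 × 25% = £1,498. Patient owes £4,110 (running OOP £4,110).
Bill 2, £10,534: deductible met; 25% of £10,534 = £2,633.50. Cost to patient: £2,633.50. OOP to date £6,743.50.
Bill 3, £10,394: deductible already satisfied, so patient's share is 25% × £10,394 = £2,598.50. OOP would hit £9,342 > £7,400, so the cap limits the patient to £7,400 − £6,743.50 = £656.50.

£656.50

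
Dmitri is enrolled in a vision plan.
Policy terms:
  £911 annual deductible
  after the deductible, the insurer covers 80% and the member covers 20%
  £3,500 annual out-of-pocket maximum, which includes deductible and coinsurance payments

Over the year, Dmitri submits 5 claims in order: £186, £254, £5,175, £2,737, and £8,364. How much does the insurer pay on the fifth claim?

£7,263.20

Bill 1, £186: entire amount goes to the deductible. Member pays £186; OOP now £186. Insurer: £186 − £186 = £0.
Bill 2, £254: all of it applies to the deductible. Member owes £254 (running OOP £440). Insurer: £254 − £254 = £0.
Bill 3, £5,175: £471 finishes the deductible; £4,704 goes to coinsurance; 20% of £4,704 = £940.80. Cost to member: £1,411.80. OOP to date £1,851.80. Insurer: £5,175 − £1,411.80 = £3,763.20.
Bill 4, £2,737: 20% coinsurance on £2,737 = £547.40. Member pays £547.40; OOP now £2,399.20. Plan pays £2,737 − £547.40 = £2,189.60.
Bill 5, £8,364: 20% coinsurance on £8,364 = £1,672.80. Adding that to £2,399.20 gives £4,072, past the £3,500 cap; member pays only £3,500 − £2,399.20 = £1,100.80. Plan pays £8,364 − £1,100.80 = £7,263.20.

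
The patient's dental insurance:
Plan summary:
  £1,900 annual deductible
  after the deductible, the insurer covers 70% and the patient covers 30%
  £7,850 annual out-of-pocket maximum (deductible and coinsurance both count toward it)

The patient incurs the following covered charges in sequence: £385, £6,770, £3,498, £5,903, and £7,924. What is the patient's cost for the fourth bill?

£1,770.90

Claim 1 (£385): fully absorbed by the deductible. Patient pays £385; OOP now £385.
Claim 2 (£6,770): £1,515 finishes the deductible; £5,255 goes to coinsurance; 30% of £5,255 = £1,576.50. Patient owes £3,091.50 (running OOP £3,476.50).
Claim 3 (£3,498): 30% coinsurance on £3,498 = £1,049.40. Patient owes £1,049.40 (running OOP £4,525.90).
Claim 4 (£5,903): deductible already satisfied, so patient's share is 30% × £5,903 = £1,770.90. Patient owes £1,770.90 (running OOP £6,296.80).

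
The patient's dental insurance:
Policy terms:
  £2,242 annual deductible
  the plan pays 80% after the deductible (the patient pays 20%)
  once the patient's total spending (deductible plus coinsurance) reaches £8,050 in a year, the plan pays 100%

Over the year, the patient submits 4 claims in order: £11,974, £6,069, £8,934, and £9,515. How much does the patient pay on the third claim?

£1,786.80

Claim 1 — £11,974: £2,242 to deductible, leaving £9,732; coinsurance £9,732 × 20% = £1,946.40. Patient pays £4,188.40; OOP now £4,188.40.
Claim 2 — £6,069: deductible already satisfied, so patient's share is 20% × £6,069 = £1,213.80. Patient pays £1,213.80; OOP now £5,402.20.
Claim 3 — £8,934: deductible already satisfied, so patient's share is 20% × £8,934 = £1,786.80. Patient owes £1,786.80 (running OOP £7,189).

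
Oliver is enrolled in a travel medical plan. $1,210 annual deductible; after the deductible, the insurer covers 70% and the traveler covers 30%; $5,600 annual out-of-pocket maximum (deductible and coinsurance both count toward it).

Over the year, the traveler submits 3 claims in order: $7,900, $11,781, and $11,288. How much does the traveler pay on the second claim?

$2,383

Bill 1, $7,900: deductible takes $1,210, $6,690 remains; traveler's 30% is $2,007. Traveler pays $3,217; OOP now $3,217.
Bill 2, $11,781: 30% coinsurance on $11,781 = $3,534.30. OOP would hit $6,751.30 > $5,600, so the cap limits the traveler to $5,600 − $3,217 = $2,383.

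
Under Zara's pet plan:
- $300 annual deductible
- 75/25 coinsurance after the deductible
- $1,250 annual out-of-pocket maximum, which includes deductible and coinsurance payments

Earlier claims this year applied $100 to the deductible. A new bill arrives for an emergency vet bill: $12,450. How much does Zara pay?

Remaining deductible: $300 − $100 = $200.
The remaining $12,250 (= $12,450 − $200) moves to coinsurance.
Owner's 25% share of $12,250 is $3,062.50.
Owner responsibility before any cap: $200 + $3,062.50 = $3,262.50.
Adding $3,262.50 to the $100 already spent would give $3,362.50, which exceeds the $1,250 cap; the owner pays just $1,250 − $100 = $1,150.

$1,150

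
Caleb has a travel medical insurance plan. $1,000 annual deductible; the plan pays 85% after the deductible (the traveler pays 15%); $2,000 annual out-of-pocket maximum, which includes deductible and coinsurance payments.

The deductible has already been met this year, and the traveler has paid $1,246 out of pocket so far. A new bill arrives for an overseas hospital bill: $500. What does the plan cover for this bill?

$425

With the deductible met, the entire $500 is subject to coinsurance.
Coinsurance: $500 × 15% = $75.
Cumulative spending $1,246 + $75 = $1,321 stays under the $2,000 maximum.
Insurer pays the balance: $500 − $75 = $425.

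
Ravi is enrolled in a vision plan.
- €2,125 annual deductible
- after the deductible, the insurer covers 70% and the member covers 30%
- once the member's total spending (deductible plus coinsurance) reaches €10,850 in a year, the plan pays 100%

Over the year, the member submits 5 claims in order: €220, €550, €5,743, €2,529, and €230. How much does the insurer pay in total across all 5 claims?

€5,002.90

Bill 1, €220: fully absorbed by the deductible. Member pays €220; OOP now €220. Insurer: €220 − €220 = €0.
Bill 2, €550: fully absorbed by the deductible. Member pays €550; OOP now €770. Plan pays €550 − €550 = €0.
Bill 3, €5,743: deductible takes €1,355, €4,388 remains; coinsurance €4,388 × 30% = €1,316.40. Member owes €2,671.40 (running OOP €3,441.40). Plan pays €5,743 − €2,671.40 = €3,071.60.
Bill 4, €2,529: 30% coinsurance on €2,529 = €758.70. Member owes €758.70 (running OOP €4,200.10). Plan pays €2,529 − €758.70 = €1,770.30.
Bill 5, €230: deductible already satisfied, so member's share is 30% × €230 = €69. Member owes €69 (running OOP €4,269.10). Plan pays €230 − €69 = €161.
Insurer total: €0 + €0 + €3,071.60 + €1,770.30 + €161 = €5,002.90.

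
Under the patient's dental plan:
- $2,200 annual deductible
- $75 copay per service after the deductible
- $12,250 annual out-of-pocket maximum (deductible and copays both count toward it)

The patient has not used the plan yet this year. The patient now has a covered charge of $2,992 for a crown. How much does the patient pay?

Deductible not yet touched, so the first $2,200 of the bill goes to the deductible.
The remaining $792 (= $2,992 − $2,200) moves to the copay.
Copay on this service: $75.
So the patient owes $2,200 + $75 = $2,275 before any cap.
Total out-of-pocket so far would be $0 + $2,275 = $2,275, below the $12,250 cap — no reduction.

$2,275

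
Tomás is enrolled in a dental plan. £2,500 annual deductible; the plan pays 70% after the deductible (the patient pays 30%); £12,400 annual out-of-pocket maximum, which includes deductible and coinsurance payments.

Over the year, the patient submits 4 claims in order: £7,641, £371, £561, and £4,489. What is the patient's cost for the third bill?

£168.30

Claim 1 (£7,641): £2,500 to deductible, leaving £5,141; coinsurance £5,141 × 30% = £1,542.30. Cost to patient: £4,042.30. OOP to date £4,042.30.
Claim 2 (£371): 30% coinsurance on £371 = £111.30. Patient owes £111.30 (running OOP £4,153.60).
Claim 3 (£561): 30% coinsurance on £561 = £168.30. Patient owes £168.30 (running OOP £4,321.90).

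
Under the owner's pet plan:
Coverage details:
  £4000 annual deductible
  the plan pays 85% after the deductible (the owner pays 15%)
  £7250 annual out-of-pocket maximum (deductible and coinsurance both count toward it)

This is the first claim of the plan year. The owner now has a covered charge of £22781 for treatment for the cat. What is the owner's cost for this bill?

The full £4000 deductible is still open; £4000 of this bill applies to it.
After the £4000 deductible portion, £22781 − £4000 = £18781 is subject to coinsurance.
Owner's 15% share of £18781 is £2817.15.
That puts the owner's cost at £4000 + £2817.15 = £6817.15 before any cap.
Year-to-date out-of-pocket becomes £0 + £6817.15 = £6817.15, still under the £7250 maximum, so no cap applies.

£6817.15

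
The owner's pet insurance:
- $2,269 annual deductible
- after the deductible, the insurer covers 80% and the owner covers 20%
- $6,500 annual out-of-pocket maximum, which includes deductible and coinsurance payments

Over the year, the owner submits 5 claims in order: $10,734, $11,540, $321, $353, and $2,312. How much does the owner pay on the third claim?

#1 ($10,734): deductible takes $2,269, $8,465 remains; 20% of $8,465 = $1,693. Owner owes $3,962 (running OOP $3,962).
#2 ($11,540): deductible met; 20% of $11,540 = $2,308. Owner pays $2,308; OOP now $6,270.
#3 ($321): deductible already satisfied, so owner's share is 20% × $321 = $64.20. Owner owes $64.20 (running OOP $6,334.20).

$64.20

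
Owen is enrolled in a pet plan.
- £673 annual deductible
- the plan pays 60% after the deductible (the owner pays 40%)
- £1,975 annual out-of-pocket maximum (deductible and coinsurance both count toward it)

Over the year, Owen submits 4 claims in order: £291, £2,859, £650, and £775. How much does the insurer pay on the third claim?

£390

Bill 1, £291: all of it applies to the deductible. Owner pays £291; OOP now £291. Insurer: £291 − £291 = £0.
Bill 2, £2,859: £382 finishes the deductible; £2,477 goes to coinsurance; coinsurance £2,477 × 40% = £990.80. Owner owes £1,372.80 (running OOP £1,663.80). Plan pays £2,859 − £1,372.80 = £1,486.20.
Bill 3, £650: deductible already satisfied, so owner's share is 40% × £650 = £260. Owner owes £260 (running OOP £1,923.80). Insurer: £650 − £260 = £390.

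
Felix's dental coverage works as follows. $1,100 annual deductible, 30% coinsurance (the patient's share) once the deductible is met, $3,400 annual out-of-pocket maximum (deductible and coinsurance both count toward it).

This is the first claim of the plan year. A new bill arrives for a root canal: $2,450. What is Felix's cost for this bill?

$1,505

Nothing has been paid toward the $1,100 deductible, so the first $1,100 of this charge is applied there.
The remaining $1,350 (= $2,450 − $1,100) moves to coinsurance.
30% of $1,350 = $405 falls to the patient.
Patient responsibility before any cap: $1,100 + $405 = $1,505.
Total out-of-pocket so far would be $0 + $1,505 = $1,505, below the $3,400 cap — no reduction.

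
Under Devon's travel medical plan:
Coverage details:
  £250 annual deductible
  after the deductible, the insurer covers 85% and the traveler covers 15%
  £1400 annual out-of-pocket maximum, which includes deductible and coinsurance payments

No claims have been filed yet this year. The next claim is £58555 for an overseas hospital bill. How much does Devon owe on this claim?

£1400

Nothing has been paid toward the £250 deductible, so the first £250 of this charge is applied there.
After the £250 deductible portion, £58555 − £250 = £58305 is subject to coinsurance.
Traveler's 15% share of £58305 is £8745.75.
Traveler responsibility before any cap: £250 + £8745.75 = £8995.75.
Year-to-date out-of-pocket would reach £0 + £8995.75 = £8995.75, above the £1400 maximum, so the traveler pays only £1400 − £0 = £1400.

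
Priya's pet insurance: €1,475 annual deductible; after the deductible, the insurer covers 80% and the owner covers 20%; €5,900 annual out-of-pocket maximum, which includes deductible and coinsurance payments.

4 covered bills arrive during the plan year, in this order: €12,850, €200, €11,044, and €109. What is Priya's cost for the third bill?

Bill 1, €12,850: €1,475 to deductible, leaving €11,375; 20% of €11,375 = €2,275. Owner pays €3,750; OOP now €3,750.
Bill 2, €200: 20% coinsurance on €200 = €40. Owner pays €40; OOP now €3,790.
Bill 3, €11,044: 20% coinsurance on €11,044 = €2,208.80. OOP would hit €5,998.80 > €5,900, so the cap limits the owner to €5,900 − €3,790 = €2,110.

€2,110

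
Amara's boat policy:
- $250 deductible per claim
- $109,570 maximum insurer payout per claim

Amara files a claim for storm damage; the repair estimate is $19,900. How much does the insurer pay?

$19,650

After the deductible, $19,900 − $250 = $19,650 remains.
$19,650 is within the $109,570 limit, so the insurer pays $19,650.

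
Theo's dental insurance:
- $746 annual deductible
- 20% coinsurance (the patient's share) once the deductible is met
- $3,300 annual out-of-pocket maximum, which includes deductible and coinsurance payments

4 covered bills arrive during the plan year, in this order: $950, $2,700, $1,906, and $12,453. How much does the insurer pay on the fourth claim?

$10,861

Bill 1, $950: $746 finishes the deductible; $204 goes to coinsurance; coinsurance $204 × 20% = $40.80. Cost to patient: $786.80. OOP to date $786.80. Insurer: $950 − $786.80 = $163.20.
Bill 2, $2,700: deductible met; 20% of $2,700 = $540. Patient owes $540 (running OOP $1,326.80). Insurer: $2,700 − $540 = $2,160.
Bill 3, $1,906: 20% coinsurance on $1,906 = $381.20. Cost to patient: $381.20. OOP to date $1,708. Insurer: $1,906 − $381.20 = $1,524.80.
Bill 4, $12,453: 20% coinsurance on $12,453 = $2,490.60. OOP would hit $4,198.60 > $3,300, so the cap limits the patient to $3,300 − $1,708 = $1,592. Plan pays $12,453 − $1,592 = $10,861.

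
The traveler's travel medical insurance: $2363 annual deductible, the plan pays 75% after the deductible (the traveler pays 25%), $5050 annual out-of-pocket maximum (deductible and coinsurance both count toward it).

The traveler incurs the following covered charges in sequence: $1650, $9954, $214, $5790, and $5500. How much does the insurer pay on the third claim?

$160.50

Claim 1 — $1650: all of it applies to the deductible. Cost to traveler: $1650. OOP to date $1650. Insurer: $1650 − $1650 = $0.
Claim 2 — $9954: $713 to deductible, leaving $9241; traveler's 25% is $2310.25. Cost to traveler: $3023.25. OOP to date $4673.25. Plan pays $9954 − $3023.25 = $6930.75.
Claim 3 — $214: deductible met; 25% of $214 = $53.50. Traveler owes $53.50 (running OOP $4726.75). Insurer: $214 − $53.50 = $160.50.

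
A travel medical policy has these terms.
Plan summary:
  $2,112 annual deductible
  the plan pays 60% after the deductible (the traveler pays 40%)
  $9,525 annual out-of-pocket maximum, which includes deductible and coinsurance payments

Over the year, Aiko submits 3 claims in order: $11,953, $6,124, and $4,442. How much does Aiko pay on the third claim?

Claim 1 — $11,953: deductible takes $2,112, $9,841 remains; 40% of $9,841 = $3,936.40. Traveler owes $6,048.40 (running OOP $6,048.40).
Claim 2 — $6,124: deductible met; 40% of $6,124 = $2,449.60. Traveler pays $2,449.60; OOP now $8,498.
Claim 3 — $4,442: 40% coinsurance on $4,442 = $1,776.80. That would push OOP to $10,274.80, over the $9,525 cap, so traveler pays $9,525 − $8,498 = $1,027.

$1,027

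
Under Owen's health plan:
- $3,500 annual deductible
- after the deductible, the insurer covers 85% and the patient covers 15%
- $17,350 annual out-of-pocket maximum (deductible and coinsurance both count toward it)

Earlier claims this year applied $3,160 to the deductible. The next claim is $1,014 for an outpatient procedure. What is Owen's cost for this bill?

$441.10

Remaining deductible: $3,500 − $3,160 = $340.
That leaves $1,014 − $340 = $674 for coinsurance.
Coinsurance: $674 × 15% = $101.10.
Patient responsibility before any cap: $340 + $101.10 = $441.10.
Cumulative spending $3,160 + $441.10 = $3,601.10 stays under the $17,350 maximum.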